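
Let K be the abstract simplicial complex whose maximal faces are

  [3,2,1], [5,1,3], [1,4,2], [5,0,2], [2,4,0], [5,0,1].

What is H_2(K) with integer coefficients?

H_2 ≅ 0.

Take the total order 0 < 1 < 2 < 3 < 4 < 5 on the vertex set. Then K (dimension 2) consists of the simplices:

  0-simplices (6): [0], [1], [2], [3], [4], [5]
  1-simplices (12): [0,1], [0,2], [0,4], [0,5], [1,2], [1,3], [1,4], [1,5], [2,3], [2,4], [2,5], [3,5]
  2-simplices (6): [0,1,5], [0,2,4], [0,2,5], [1,2,3], [1,2,4], [1,3,5]

Hence C_0 ≅ Z^6, C_1 ≅ Z^12, C_2 ≅ Z^6.

Boundary ∂_1: C_1 → C_0 sends each edge [p,q] (with p < q) to q − p.
This gives a 6×12 integer matrix of rank 5; reducing to Smith normal form yields diagonal entries (1,1,1,1,1).

Boundary ∂_2: C_2 → C_1 maps a triangle to the signed sum of its edges. For instance
  ∂[0,1,5] = [1,5] − [0,5] + [0,1],
  ∂[0,2,4] = [2,4] − [0,4] + [0,2].
This gives a 12×6 integer matrix of rank 6; reducing to Smith normal form yields diagonal entries (1,1,1,1,1,1).

Reading off H_k = ker ∂_k / im ∂_{k+1}:

  H_2: rank ker ∂_2 − rank ∂_3 = (6 − 6) − 0 = 0, and there is no ∂_3, so H_2 = 0.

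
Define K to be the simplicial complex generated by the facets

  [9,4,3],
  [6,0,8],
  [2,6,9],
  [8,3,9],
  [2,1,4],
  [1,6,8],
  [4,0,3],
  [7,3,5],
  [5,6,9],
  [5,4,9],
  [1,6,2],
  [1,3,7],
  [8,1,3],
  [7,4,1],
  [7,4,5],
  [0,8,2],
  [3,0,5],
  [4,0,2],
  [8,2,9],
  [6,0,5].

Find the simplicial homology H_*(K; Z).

Fix the vertex order 0 < 1 < 2 < 3 < 4 < 5 < 6 < 7 < 8 < 9 and write every simplex with vertices in increasing order. Then dim K = 2 and the simplices of K are:

  0-simplices (10): [0], [1], [2], [3], [4], [5], [6], [7], [8], [9]
  1-simplices (30): (30 of them)
  2-simplices (20): (20 of them)

so the chain groups are C_0 ≅ Z^10, C_1 ≅ Z^30, C_2 ≅ Z^20.

Boundary ∂_1: C_1 → C_0 maps an edge to its endpoints' difference, ∂[p,q] = q − p.
As a 10×30 matrix over Z this has rank 9, with invariant factors (1,1,1,1,1,1,1,1,1).

The boundary map ∂_2: C_2 → C_1 acts by ∂[p,q,r] = [q,r] − [p,r] + [p,q]. For instance
  ∂[4,5,7] = [5,7] − [4,7] + [4,5],
  ∂[3,4,9] = [4,9] − [3,9] + [3,4].
As a 30×20 matrix over Z this has rank 20, with invariant factors (1,1,1,1,1,1,1,1,1,1,1,1,1,1,1,1,1,1,1,2).

Computing H_k = (kernel of ∂_k) / (image of ∂_{k+1}):

  H_0: rank C_0 − rank ∂_1 = 10 − 9 = 1, and the invariant factors of ∂_1 are all 1, so H_0 = Z.
  H_1: rank ker ∂_1 − rank ∂_2 = (30 − 9) − 20 = 1, and ∂_2 has invariant factor 2 > 1, so H_1 = Z ⊕ Z/2.
  H_2: rank ker ∂_2 − rank ∂_3 = (20 − 20) − 0 = 0, and there is no ∂_3, so H_2 = 0.

(K is a triangulation of the Klein bottle.)

H_0 ≅ Z,  H_1 ≅ Z ⊕ Z/2,  H_2 = 0.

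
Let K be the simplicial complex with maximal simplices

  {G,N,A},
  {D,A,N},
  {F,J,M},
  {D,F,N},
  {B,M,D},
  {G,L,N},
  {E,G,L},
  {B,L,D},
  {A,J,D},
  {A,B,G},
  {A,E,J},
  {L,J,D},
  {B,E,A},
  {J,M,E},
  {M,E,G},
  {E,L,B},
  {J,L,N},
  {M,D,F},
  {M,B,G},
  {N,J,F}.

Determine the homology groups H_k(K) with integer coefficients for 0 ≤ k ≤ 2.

Fix the vertex order A < B < D < E < F < G < J < L < M < N and write every simplex with vertices in increasing order. Then dim K = 2 and the simplices of K are:

  0-simplices (10): A, B, D, E, F, G, J, L, M, N
  1-simplices (30): AB, AD, AE, AG, AJ, AN, BD, BE, BG, BL, BM, DF, DJ, DL, DM, DN, EG, EJ, EL, EM, FJ, FM, FN, GL, GM, GN, JL, JM, JN, LN
  2-simplices (20): ABE, ABG, ADJ, ADN, AEJ, AGN, BDL, BDM, BEL, BGM, DFM, DFN, DJL, EGL, EGM, EJM, FJM, FJN, GLN, JLN

so the chain groups are C_0 ≅ Z^10, C_1 ≅ Z^30, C_2 ≅ Z^20.

The boundary map ∂_1: C_1 → C_0 sends each edge [p,q] (with p < q) to q − p.
This gives a 10×30 integer matrix of rank 9; reducing to Smith normal form yields diagonal entries (1,1,1,1,1,1,1,1,1).

The boundary map ∂_2: C_2 → C_1 acts by ∂[p,q,r] = [q,r] − [p,r] + [p,q]. For instance
  ∂DFN = FN − DN + DF,
  ∂DFM = FM − DM + DF.
This gives a 30×20 integer matrix of rank 20; reducing to Smith normal form yields diagonal entries (1,1,1,1,1,1,1,1,1,1,1,1,1,1,1,1,1,1,1,2).

Now H_k = ker ∂_k / im ∂_{k+1}, so:

  H_0: rank C_0 − rank ∂_1 = 10 − 9 = 1, and the invariant factors of ∂_1 are all 1, so H_0 ≅ Z.
  H_1: rank ker ∂_1 − rank ∂_2 = (30 − 9) − 20 = 1, and ∂_2 has invariant factor 2 > 1, so H_1 ≅ Z × Z/2.
  H_2: rank ker ∂_2 − rank ∂_3 = (20 − 20) − 0 = 0, and there is no ∂_3, so H_2 ≅ 0.

(K is a triangulation of the Klein bottle.)

H_0 ≅ Z,  H_1 ≅ Z × Z/2,  H_2 = 0.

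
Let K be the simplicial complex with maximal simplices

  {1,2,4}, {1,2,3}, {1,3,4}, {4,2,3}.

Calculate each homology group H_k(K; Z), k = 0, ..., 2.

Order the vertices as 1 < 2 < 3 < 4. Listing each simplex with vertices in this order, K has dimension 2 with simplices:

  0-simplices (4): [1], [2], [3], [4]
  1-simplices (6): [1,2], [1,3], [1,4], [2,3], [2,4], [3,4]
  2-simplices (4): [1,2,3], [1,2,4], [1,3,4], [2,3,4]

giving chain groups C_0 ≅ Z^4, C_1 ≅ Z^6, C_2 ≅ Z^4.

The boundary map ∂_1: C_1 → C_0 sends each edge [p,q] (with p < q) to q − p.
The 4×6 boundary matrix has rank 3 and Smith normal form diag(1,1,1).

The boundary map ∂_2: C_2 → C_1 maps a triangle to the signed sum of its edges. For instance
  ∂[2,3,4] = [3,4] − [2,4] + [2,3],
  ∂[1,2,4] = [2,4] − [1,4] + [1,2].
This gives a 6×4 integer matrix of rank 3; reducing to Smith normal form yields diagonal entries (1,1,1).

From H_k ≅ ker(∂_k) / im(∂_{k+1}) we obtain:

  H_0: rank C_0 − rank ∂_1 = 4 − 3 = 1, and the invariant factors of ∂_1 are all 1, so H_0 = Z.
  H_1: rank ker ∂_1 − rank ∂_2 = (6 − 3) − 3 = 0, and the invariant factors of ∂_2 are all 1, so H_1 = 0.
  H_2: rank ker ∂_2 − rank ∂_3 = (4 − 3) − 0 = 1, and there is no ∂_3, so H_2 = Z.

As a check, the Euler characteristic is 4 − 6 + 4 = 2, which agrees with 1 − 0 + 1 = 2.
(K is a triangulation of the 2-sphere S^2.)

H_0 = Z,  H_1 = 0,  H_2 = Z.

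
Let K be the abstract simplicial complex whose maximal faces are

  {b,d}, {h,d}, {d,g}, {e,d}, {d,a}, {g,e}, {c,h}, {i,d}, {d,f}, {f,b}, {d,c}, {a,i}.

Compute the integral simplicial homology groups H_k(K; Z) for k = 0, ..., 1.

H_0 ≅ Z,  H_1 ≅ Z^4.

Order the vertices as a < b < c < d < e < f < g < h < i. Listing each simplex with vertices in this order, K has dimension 1 with simplices:

  0-simplices (9): a, b, c, d, e, f, g, h, i
  1-simplices (12): ad, ai, bd, bf, cd, ch, de, df, dg, dh, di, eg

so the chain groups are C_0 ≅ Z^9, C_1 ≅ Z^12.

Boundary ∂_1: C_1 → C_0 maps an edge to its endpoints' difference, ∂[p,q] = q − p. For instance
  ∂di = i − d.
As a 9×12 matrix over Z this has rank 8, with invariant factors (1,1,1,1,1,1,1,1).

Reading off H_k = ker ∂_k / im ∂_{k+1}:

  H_0: rank C_0 − rank ∂_1 = 9 − 8 = 1, and the invariant factors of ∂_1 are all 1, so H_0 ≅ Z.
  H_1: rank ker ∂_1 − rank ∂_2 = (12 − 8) − 0 = 4, and there is no ∂_2, so H_1 ≅ Z^4.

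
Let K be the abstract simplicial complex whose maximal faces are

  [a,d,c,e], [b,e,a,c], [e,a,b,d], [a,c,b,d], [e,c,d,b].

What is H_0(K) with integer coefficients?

H_0 ≅ Z.

K has 5 vertices, 10 edges, 10 triangles, 5 3-simplices.
rank ∂_0 = 0, rank ∂_1 = 4 ⇒ b_0 = 5 − 0 − 4 = 1; all invariant factors of ∂_1 are 1 so no torsion. So H_0 = Z.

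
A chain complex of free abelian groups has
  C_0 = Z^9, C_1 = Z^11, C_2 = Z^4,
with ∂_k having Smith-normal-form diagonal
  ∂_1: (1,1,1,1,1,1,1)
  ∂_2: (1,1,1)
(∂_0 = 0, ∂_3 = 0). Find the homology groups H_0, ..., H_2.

H_0: b_0 = 9 − 0 − 7 = 2; torsion from ∂_1 factors > 1: none. So H_0 ≅ Z^2.
H_1: b_1 = 11 − 7 − 3 = 1; torsion from ∂_2 factors > 1: none. So H_1 ≅ Z.
H_2: b_2 = 4 − 3 − 0 = 1; torsion from ∂_3 factors > 1: none. So H_2 ≅ Z.

H_0 ≅ Z^2,  H_1 ≅ Z,  H_2 ≅ Z.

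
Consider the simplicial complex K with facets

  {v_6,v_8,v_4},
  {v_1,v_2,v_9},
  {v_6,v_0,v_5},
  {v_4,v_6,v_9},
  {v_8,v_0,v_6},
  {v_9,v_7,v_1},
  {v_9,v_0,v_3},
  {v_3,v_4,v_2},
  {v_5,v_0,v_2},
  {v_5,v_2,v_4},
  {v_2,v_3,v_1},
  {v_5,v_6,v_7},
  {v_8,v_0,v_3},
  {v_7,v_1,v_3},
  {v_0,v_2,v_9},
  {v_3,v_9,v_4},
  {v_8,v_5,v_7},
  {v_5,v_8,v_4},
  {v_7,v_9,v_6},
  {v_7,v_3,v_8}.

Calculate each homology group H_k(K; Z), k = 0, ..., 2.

H_0 ≅ Z,  H_1 ≅ Z × Z/2,  H_2 = 0.

We work with the vertex ordering v_0 < v_1 < v_2 < v_3 < v_4 < v_5 < v_6 < v_7 < v_8 < v_9. The simplices of K, each written with vertices in increasing order, are:

  0-simplices (10): [v_0], [v_1], [v_2], [v_3], [v_4], [v_5], [v_6], [v_7], [v_8], [v_9]
  1-simplices (30): (30 of them)
  2-simplices (20): (20 of them)

giving chain groups C_0 ≅ Z^10, C_1 ≅ Z^30, C_2 ≅ Z^20.

The boundary map ∂_1: C_1 → C_0 maps an edge to its endpoints' difference, ∂[p,q] = q − p. For instance
  ∂[v_5,v_6] = [v_6] − [v_5].
The resulting 10×30 matrix has rank 9, and its Smith normal form has invariant factors (1,1,1,1,1,1,1,1,1).

The boundary map ∂_2: C_2 → C_1 acts by ∂[p,q,r] = [q,r] − [p,r] + [p,q]. For instance
  ∂[v_0,v_3,v_9] = [v_3,v_9] − [v_0,v_9] + [v_0,v_3],
  ∂[v_1,v_3,v_7] = [v_3,v_7] − [v_1,v_7] + [v_1,v_3].
The resulting 30×20 matrix has rank 20, and its Smith normal form has invariant factors (1,1,1,1,1,1,1,1,1,1,1,1,1,1,1,1,1,1,1,2).

Now H_k = ker ∂_k / im ∂_{k+1}, so:

  H_0: rank C_0 − rank ∂_1 = 10 − 9 = 1, and the invariant factors of ∂_1 are all 1, so H_0 ≅ Z.
  H_1: rank ker ∂_1 − rank ∂_2 = (30 − 9) − 20 = 1, and ∂_2 has invariant factor 2 > 1, so H_1 ≅ Z × Z/2.
  H_2: rank ker ∂_2 − rank ∂_3 = (20 − 20) − 0 = 0, and there is no ∂_3, so H_2 ≅ 0.

As a check, the Euler characteristic is 10 − 30 + 20 = 0, which agrees with 1 − 1 + 0 = 0.
(K is a triangulation of the Klein bottle.)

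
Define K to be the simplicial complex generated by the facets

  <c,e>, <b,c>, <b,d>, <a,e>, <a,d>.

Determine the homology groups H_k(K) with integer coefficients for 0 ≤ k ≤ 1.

H_0 ≅ Z,  H_1 ≅ Z.

Fix the vertex order a < b < c < d < e and write every simplex with vertices in increasing order. Then dim K = 1 and the simplices of K are:

  0-simplices (5): a, b, c, d, e
  1-simplices (5): ad, ae, bc, bd, ce

so the chain groups are C_0 ≅ Z^5, C_1 ≅ Z^5.

∂_1: C_1 → C_0 is given by ∂[p,q] = [q] − [p].
This gives a 5×5 integer matrix of rank 4; reducing to Smith normal form yields diagonal entries (1,1,1,1).

Computing H_k = (kernel of ∂_k) / (image of ∂_{k+1}):

  H_0: rank C_0 − rank ∂_1 = 5 − 4 = 1, and the invariant factors of ∂_1 are all 1, so H_0 = Z.
  H_1: rank ker ∂_1 − rank ∂_2 = (5 − 4) − 0 = 1, and there is no ∂_2, so H_1 = Z.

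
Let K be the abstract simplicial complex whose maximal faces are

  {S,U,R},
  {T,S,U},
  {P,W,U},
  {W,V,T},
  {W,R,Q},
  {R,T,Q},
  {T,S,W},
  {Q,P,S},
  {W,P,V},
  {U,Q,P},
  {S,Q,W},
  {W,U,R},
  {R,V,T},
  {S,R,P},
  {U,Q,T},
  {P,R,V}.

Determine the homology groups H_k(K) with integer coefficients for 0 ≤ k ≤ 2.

Order the vertices as P < Q < R < S < T < U < V < W. Listing each simplex with vertices in this order, K has dimension 2 with simplices:

  0-simplices (8): P, Q, R, S, T, U, V, W
  1-simplices (24): PQ, PR, PS, PU, PV, PW, QR, QS, QT, QU, QW, RS, RT, RU, RV, RW, ST, SU, SW, TU, TV, TW, UW, VW
  2-simplices (16): PQS, PQU, PRS, PRV, PUW, PVW, QRT, QRW, QSW, QTU, RSU, RTV, RUW, STU, STW, TVW

so the chain groups are C_0 ≅ Z^8, C_1 ≅ Z^24, C_2 ≅ Z^16.

The boundary map ∂_1: C_1 → C_0 sends each edge [p,q] (with p < q) to q − p. For instance
  ∂VW = W − V.
The 8×24 boundary matrix has rank 7 and Smith normal form diag(1,1,1,1,1,1,1).

The boundary map ∂_2: C_2 → C_1 acts by ∂[p,q,r] = [q,r] − [p,r] + [p,q]. For instance
  ∂PVW = VW − PW + PV,
  ∂PQS = QS − PS + PQ.
As a 24×16 matrix over Z this has rank 15, with invariant factors (1,1,1,1,1,1,1,1,1,1,1,1,1,1,1).

Reading off H_k = ker ∂_k / im ∂_{k+1}:

  H_0: rank C_0 − rank ∂_1 = 8 − 7 = 1, and the invariant factors of ∂_1 are all 1, so H_0 = Z.
  H_1: rank ker ∂_1 − rank ∂_2 = (24 − 7) − 15 = 2, and the invariant factors of ∂_2 are all 1, so H_1 = Z^2.
  H_2: rank ker ∂_2 − rank ∂_3 = (16 − 15) − 0 = 1, and there is no ∂_3, so H_2 = Z.

(K is a triangulation of the torus T^2.)

H_0 = Z,  H_1 = Z^2,  H_2 = Z.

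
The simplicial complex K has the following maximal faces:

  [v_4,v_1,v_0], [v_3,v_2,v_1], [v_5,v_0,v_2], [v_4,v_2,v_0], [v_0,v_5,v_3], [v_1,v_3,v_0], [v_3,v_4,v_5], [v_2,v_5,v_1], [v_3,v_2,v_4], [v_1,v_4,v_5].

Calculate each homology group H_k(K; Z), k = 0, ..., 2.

We work with the vertex ordering v_0 < v_1 < v_2 < v_3 < v_4 < v_5. The simplices of K, each written with vertices in increasing order, are:

  0-simplices (6): [v_0], [v_1], [v_2], [v_3], [v_4], [v_5]
  1-simplices (15): (15 of them)
  2-simplices (10): [v_0,v_1,v_3], [v_0,v_1,v_4], [v_0,v_2,v_4], [v_0,v_2,v_5], [v_0,v_3,v_5], [v_1,v_2,v_3], [v_1,v_2,v_5], [v_1,v_4,v_5], [v_2,v_3,v_4], [v_3,v_4,v_5]

Hence C_0 ≅ Z^6, C_1 ≅ Z^15, C_2 ≅ Z^10.

The boundary map ∂_1: C_1 → C_0 is given by ∂[p,q] = [q] − [p].
The resulting 6×15 matrix has rank 5, and its Smith normal form has invariant factors (1,1,1,1,1).

Boundary ∂_2: C_2 → C_1 acts by ∂[p,q,r] = [q,r] − [p,r] + [p,q]. For instance
  ∂[v_0,v_2,v_5] = [v_2,v_5] − [v_0,v_5] + [v_0,v_2],
  ∂[v_0,v_1,v_4] = [v_1,v_4] − [v_0,v_4] + [v_0,v_1].
The resulting 15×10 matrix has rank 10, and its Smith normal form has invariant factors (1,1,1,1,1,1,1,1,1,2).

Reading off H_k = ker ∂_k / im ∂_{k+1}:

  H_0: rank C_0 − rank ∂_1 = 6 − 5 = 1, and the invariant factors of ∂_1 are all 1, so H_0 ≅ Z.
  H_1: rank ker ∂_1 − rank ∂_2 = (15 − 5) − 10 = 0, and ∂_2 has invariant factor 2 > 1, so H_1 ≅ Z/2.
  H_2: rank ker ∂_2 − rank ∂_3 = (10 − 10) − 0 = 0, and there is no ∂_3, so H_2 ≅ 0.

H_0 ≅ Z,  H_1 ≅ Z/2,  H_2 = 0.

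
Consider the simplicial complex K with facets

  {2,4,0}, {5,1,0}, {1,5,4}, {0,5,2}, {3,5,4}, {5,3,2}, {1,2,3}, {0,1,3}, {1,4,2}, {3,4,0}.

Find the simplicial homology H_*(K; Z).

H_0 ≅ Z,  H_1 ≅ Z/2,  H_2 = 0.

Take the total order 0 < 1 < 2 < 3 < 4 < 5 on the vertex set. Then K (dimension 2) consists of the simplices:

  0-simplices (6): [0], [1], [2], [3], [4], [5]
  1-simplices (15): [0,1], [0,2], [0,3], [0,4], [0,5], [1,2], [1,3], [1,4], [1,5], [2,3], [2,4], [2,5], [3,4], [3,5], [4,5]
  2-simplices (10): [0,1,3], [0,1,5], [0,2,4], [0,2,5], [0,3,4], [1,2,3], [1,2,4], [1,4,5], [2,3,5], [3,4,5]

giving chain groups C_0 ≅ Z^6, C_1 ≅ Z^15, C_2 ≅ Z^10.

Boundary ∂_1: C_1 → C_0 sends each edge [p,q] (with p < q) to q − p.
The resulting 6×15 matrix has rank 5, and its Smith normal form has invariant factors (1,1,1,1,1).

Boundary ∂_2: C_2 → C_1 acts by ∂[p,q,r] = [q,r] − [p,r] + [p,q]. For instance
  ∂[0,2,4] = [2,4] − [0,4] + [0,2],
  ∂[1,2,4] = [2,4] − [1,4] + [1,2].
This gives a 15×10 integer matrix of rank 10; reducing to Smith normal form yields diagonal entries (1,1,1,1,1,1,1,1,1,2).

Now H_k = ker ∂_k / im ∂_{k+1}, so:

  H_0: rank C_0 − rank ∂_1 = 6 − 5 = 1, and the invariant factors of ∂_1 are all 1, so H_0 = Z.
  H_1: rank ker ∂_1 − rank ∂_2 = (15 − 5) − 10 = 0, and ∂_2 has invariant factor 2 > 1, so H_1 = Z/2.
  H_2: rank ker ∂_2 − rank ∂_3 = (10 − 10) − 0 = 0, and there is no ∂_3, so H_2 = 0.

As a check, the Euler characteristic is 6 − 15 + 10 = 1, which agrees with 1 − 0 + 0 = 1.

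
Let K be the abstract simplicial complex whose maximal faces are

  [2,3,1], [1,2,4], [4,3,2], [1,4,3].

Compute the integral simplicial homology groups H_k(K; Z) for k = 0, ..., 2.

H_0 ≅ Z,  H_1 = 0,  H_2 ≅ Z.

We work with the vertex ordering 1 < 2 < 3 < 4. The simplices of K, each written with vertices in increasing order, are:

  0-simplices (4): [1], [2], [3], [4]
  1-simplices (6): [1,2], [1,3], [1,4], [2,3], [2,4], [3,4]
  2-simplices (4): [1,2,3], [1,2,4], [1,3,4], [2,3,4]

Hence C_0 ≅ Z^4, C_1 ≅ Z^6, C_2 ≅ Z^4.

∂_1: C_1 → C_0 sends each edge [p,q] (with p < q) to q − p.
The 4×6 boundary matrix has rank 3 and Smith normal form diag(1,1,1).

Boundary ∂_2: C_2 → C_1 sends each 2-simplex [p,q,r] to [q,r] − [p,r] + [p,q]. For instance
  ∂[2,3,4] = [3,4] − [2,4] + [2,3],
  ∂[1,3,4] = [3,4] − [1,4] + [1,3].
This gives a 6×4 integer matrix of rank 3; reducing to Smith normal form yields diagonal entries (1,1,1).

Now H_k = ker ∂_k / im ∂_{k+1}, so:

  H_0: rank C_0 − rank ∂_1 = 4 − 3 = 1, and the invariant factors of ∂_1 are all 1, so H_0 ≅ Z.
  H_1: rank ker ∂_1 − rank ∂_2 = (6 − 3) − 3 = 0, and the invariant factors of ∂_2 are all 1, so H_1 ≅ 0.
  H_2: rank ker ∂_2 − rank ∂_3 = (4 − 3) − 0 = 1, and there is no ∂_3, so H_2 ≅ Z.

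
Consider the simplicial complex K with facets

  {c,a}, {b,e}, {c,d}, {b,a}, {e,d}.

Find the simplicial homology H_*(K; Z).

H_0 ≅ Z,  H_1 ≅ Z.

Fix the vertex order a < b < c < d < e and write every simplex with vertices in increasing order. Then dim K = 1 and the simplices of K are:

  0-simplices (5): a, b, c, d, e
  1-simplices (5): ab, ac, be, cd, de

Hence C_0 ≅ Z^5, C_1 ≅ Z^5.

Boundary ∂_1: C_1 → C_0 is given by ∂[p,q] = [q] − [p].
This gives a 5×5 integer matrix of rank 4; reducing to Smith normal form yields diagonal entries (1,1,1,1).

Now H_k = ker ∂_k / im ∂_{k+1}, so:

  H_0: rank C_0 − rank ∂_1 = 5 − 4 = 1, and the invariant factors of ∂_1 are all 1, so H_0 ≅ Z.
  H_1: rank ker ∂_1 − rank ∂_2 = (5 − 4) − 0 = 1, and there is no ∂_2, so H_1 ≅ Z.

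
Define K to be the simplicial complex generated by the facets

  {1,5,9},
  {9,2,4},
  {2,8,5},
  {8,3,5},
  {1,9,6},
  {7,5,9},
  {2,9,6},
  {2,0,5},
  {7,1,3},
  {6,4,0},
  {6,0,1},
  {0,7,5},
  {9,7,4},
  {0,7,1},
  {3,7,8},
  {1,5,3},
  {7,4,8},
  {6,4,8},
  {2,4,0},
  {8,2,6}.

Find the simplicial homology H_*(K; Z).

Fix the vertex order 0 < 1 < 2 < 3 < 4 < 5 < 6 < 7 < 8 < 9 and write every simplex with vertices in increasing order. Then dim K = 2 and the simplices of K are:

  0-simplices (10): [0], [1], [2], [3], [4], [5], [6], [7], [8], [9]
  1-simplices (30): (30 of them)
  2-simplices (20): (20 of them)

so the chain groups are C_0 ≅ Z^10, C_1 ≅ Z^30, C_2 ≅ Z^20.

Boundary ∂_1: C_1 → C_0 is given by ∂[p,q] = [q] − [p].
The 10×30 boundary matrix has rank 9 and Smith normal form diag(1,1,1,1,1,1,1,1,1).

∂_2: C_2 → C_1 acts by ∂[p,q,r] = [q,r] − [p,r] + [p,q]. For instance
  ∂[5,7,9] = [7,9] − [5,9] + [5,7],
  ∂[0,1,7] = [1,7] − [0,7] + [0,1].
The 30×20 boundary matrix has rank 20 and Smith normal form diag(1,1,1,1,1,1,1,1,1,1,1,1,1,1,1,1,1,1,1,2).

From H_k ≅ ker(∂_k) / im(∂_{k+1}) we obtain:

  H_0: rank C_0 − rank ∂_1 = 10 − 9 = 1, and the invariant factors of ∂_1 are all 1, so H_0 ≅ Z.
  H_1: rank ker ∂_1 − rank ∂_2 = (30 − 9) − 20 = 1, and ∂_2 has invariant factor 2 > 1, so H_1 ≅ Z ⊕ Z/2Z.
  H_2: rank ker ∂_2 − rank ∂_3 = (20 − 20) − 0 = 0, and there is no ∂_3, so H_2 ≅ 0.

H_0 = Z,  H_1 = Z ⊕ Z/2Z,  H_2 = 0.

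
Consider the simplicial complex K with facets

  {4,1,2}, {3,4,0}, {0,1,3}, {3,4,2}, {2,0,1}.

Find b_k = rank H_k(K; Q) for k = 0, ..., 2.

b_0 = 1, b_1 = 1, b_2 = 0.

K has 5 vertices, 10 edges, 5 triangles.
rank ∂_0 = 0, rank ∂_1 = 4 ⇒ b_0 = 5 − 0 − 4 = 1; all invariant factors of ∂_1 are 1 so no torsion. So H_0 ≅ Z.
rank ∂_1 = 4, rank ∂_2 = 5 ⇒ b_1 = 10 − 4 − 5 = 1; all invariant factors of ∂_2 are 1 so no torsion. So H_1 ≅ Z.
rank ∂_2 = 5, rank ∂_3 = 0 ⇒ b_2 = 5 − 5 − 0 = 0. So H_2 ≅ 0.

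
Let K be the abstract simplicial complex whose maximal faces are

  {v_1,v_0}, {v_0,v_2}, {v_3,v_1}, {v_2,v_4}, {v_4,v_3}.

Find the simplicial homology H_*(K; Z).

H_0 ≅ Z,  H_1 ≅ Z.

Take the total order v_0 < v_1 < v_2 < v_3 < v_4 on the vertex set. Then K (dimension 1) consists of the simplices:

  0-simplices (5): [v_0], [v_1], [v_2], [v_3], [v_4]
  1-simplices (5): [v_0,v_1], [v_0,v_2], [v_1,v_3], [v_2,v_4], [v_3,v_4]

giving chain groups C_0 ≅ Z^5, C_1 ≅ Z^5.

The boundary map ∂_1: C_1 → C_0 is given by ∂[p,q] = [q] − [p].
As a 5×5 matrix over Z this has rank 4, with invariant factors (1,1,1,1).

Computing H_k = (kernel of ∂_k) / (image of ∂_{k+1}):

  H_0: rank C_0 − rank ∂_1 = 5 − 4 = 1, and the invariant factors of ∂_1 are all 1, so H_0 ≅ Z.
  H_1: rank ker ∂_1 − rank ∂_2 = (5 − 4) − 0 = 1, and there is no ∂_2, so H_1 ≅ Z.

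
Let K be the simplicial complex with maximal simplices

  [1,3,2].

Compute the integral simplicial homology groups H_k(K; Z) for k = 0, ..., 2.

Fix the vertex order 1 < 2 < 3 and write every simplex with vertices in increasing order. Then dim K = 2 and the simplices of K are:

  0-simplices (3): [1], [2], [3]
  1-simplices (3): [1,2], [1,3], [2,3]
  2-simplices (1): [1,2,3]

so the chain groups are C_0 ≅ Z^3, C_1 ≅ Z^3, C_2 ≅ Z^1.

The boundary map ∂_1: C_1 → C_0 is given by ∂[p,q] = [q] − [p]. For instance
  ∂[1,3] = [3] − [1].
This gives a 3×3 integer matrix of rank 2; reducing to Smith normal form yields diagonal entries (1,1).

Boundary ∂_2: C_2 → C_1 sends each 2-simplex [p,q,r] to [q,r] − [p,r] + [p,q]. For instance
  ∂[1,2,3] = [2,3] − [1,3] + [1,2].
This gives a 3×1 integer matrix of rank 1; reducing to Smith normal form yields diagonal entries (1).

Reading off H_k = ker ∂_k / im ∂_{k+1}:

  H_0: rank C_0 − rank ∂_1 = 3 − 2 = 1, and the invariant factors of ∂_1 are all 1, so H_0 ≅ Z.
  H_1: rank ker ∂_1 − rank ∂_2 = (3 − 2) − 1 = 0, and the invariant factors of ∂_2 are all 1, so H_1 ≅ 0.
  H_2: rank ker ∂_2 − rank ∂_3 = (1 − 1) − 0 = 0, and there is no ∂_3, so H_2 ≅ 0.

H_0 ≅ Z,  H_1 = 0,  H_2 = 0.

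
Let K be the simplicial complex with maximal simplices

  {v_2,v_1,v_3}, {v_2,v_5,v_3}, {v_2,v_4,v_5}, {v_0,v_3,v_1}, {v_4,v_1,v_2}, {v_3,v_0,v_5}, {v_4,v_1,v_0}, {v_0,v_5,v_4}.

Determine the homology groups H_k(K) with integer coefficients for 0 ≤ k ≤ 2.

H_0 ≅ Z,  H_1 = 0,  H_2 ≅ Z.

Take the total order v_0 < v_1 < v_2 < v_3 < v_4 < v_5 on the vertex set. Then K (dimension 2) consists of the simplices:

  0-simplices (6): [v_0], [v_1], [v_2], [v_3], [v_4], [v_5]
  1-simplices (12): [v_0,v_1], [v_0,v_3], [v_0,v_4], [v_0,v_5], [v_1,v_2], [v_1,v_3], [v_1,v_4], [v_2,v_3], [v_2,v_4], [v_2,v_5], [v_3,v_5], [v_4,v_5]
  2-simplices (8): [v_0,v_1,v_3], [v_0,v_1,v_4], [v_0,v_3,v_5], [v_0,v_4,v_5], [v_1,v_2,v_3], [v_1,v_2,v_4], [v_2,v_3,v_5], [v_2,v_4,v_5]

so the chain groups are C_0 ≅ Z^6, C_1 ≅ Z^12, C_2 ≅ Z^8.

∂_1: C_1 → C_0 maps an edge to its endpoints' difference, ∂[p,q] = q − p. For instance
  ∂[v_2,v_3] = [v_3] − [v_2].
The 6×12 boundary matrix has rank 5 and Smith normal form diag(1,1,1,1,1).

Boundary ∂_2: C_2 → C_1 maps a triangle to the signed sum of its edges. For instance
  ∂[v_1,v_2,v_3] = [v_2,v_3] − [v_1,v_3] + [v_1,v_2],
  ∂[v_1,v_2,v_4] = [v_2,v_4] − [v_1,v_4] + [v_1,v_2].
The resulting 12×8 matrix has rank 7, and its Smith normal form has invariant factors (1,1,1,1,1,1,1).

Computing H_k = (kernel of ∂_k) / (image of ∂_{k+1}):

  H_0: rank C_0 − rank ∂_1 = 6 − 5 = 1, and the invariant factors of ∂_1 are all 1, so H_0 ≅ Z.
  H_1: rank ker ∂_1 − rank ∂_2 = (12 − 5) − 7 = 0, and the invariant factors of ∂_2 are all 1, so H_1 ≅ 0.
  H_2: rank ker ∂_2 − rank ∂_3 = (8 − 7) − 0 = 1, and there is no ∂_3, so H_2 ≅ Z.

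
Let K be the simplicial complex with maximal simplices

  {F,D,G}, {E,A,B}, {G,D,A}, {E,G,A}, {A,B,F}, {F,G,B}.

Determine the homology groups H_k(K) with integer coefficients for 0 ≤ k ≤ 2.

H_0 = Z,  H_1 = Z,  H_2 = 0.

Order the vertices as A < B < D < E < F < G. Listing each simplex with vertices in this order, K has dimension 2 with simplices:

  0-simplices (6): A, B, D, E, F, G
  1-simplices (12): AB, AD, AE, AF, AG, BE, BF, BG, DF, DG, EG, FG
  2-simplices (6): ABE, ABF, ADG, AEG, BFG, DFG

giving chain groups C_0 ≅ Z^6, C_1 ≅ Z^12, C_2 ≅ Z^6.

The boundary map ∂_1: C_1 → C_0 maps an edge to its endpoints' difference, ∂[p,q] = q − p.
The resulting 6×12 matrix has rank 5, and its Smith normal form has invariant factors (1,1,1,1,1).

∂_2: C_2 → C_1 acts by ∂[p,q,r] = [q,r] − [p,r] + [p,q]. For instance
  ∂AEG = EG − AG + AE,
  ∂ABF = BF − AF + AB.
As a 12×6 matrix over Z this has rank 6, with invariant factors (1,1,1,1,1,1).

From H_k ≅ ker(∂_k) / im(∂_{k+1}) we obtain:

  H_0: rank C_0 − rank ∂_1 = 6 − 5 = 1, and the invariant factors of ∂_1 are all 1, so H_0 ≅ Z.
  H_1: rank ker ∂_1 − rank ∂_2 = (12 − 5) − 6 = 1, and the invariant factors of ∂_2 are all 1, so H_1 ≅ Z.
  H_2: rank ker ∂_2 − rank ∂_3 = (6 − 6) − 0 = 0, and there is no ∂_3, so H_2 ≅ 0.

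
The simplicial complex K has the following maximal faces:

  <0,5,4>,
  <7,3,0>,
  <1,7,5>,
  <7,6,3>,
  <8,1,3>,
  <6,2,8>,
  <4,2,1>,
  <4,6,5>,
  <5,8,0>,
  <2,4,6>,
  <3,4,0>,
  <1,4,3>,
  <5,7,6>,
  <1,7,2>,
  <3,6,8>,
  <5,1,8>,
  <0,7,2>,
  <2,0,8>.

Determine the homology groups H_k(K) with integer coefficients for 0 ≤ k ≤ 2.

Take the total order 0 < 1 < 2 < 3 < 4 < 5 < 6 < 7 < 8 on the vertex set. Then K (dimension 2) consists of the simplices:

  0-simplices (9): [0], [1], [2], [3], [4], [5], [6], [7], [8]
  1-simplices (27): (27 of them)
  2-simplices (18): [0,2,7], [0,2,8], [0,3,4], [0,3,7], [0,4,5], [0,5,8], [1,2,4], [1,2,7], [1,3,4], [1,3,8], [1,5,7], [1,5,8], [2,4,6], [2,6,8], [3,6,7], [3,6,8], [4,5,6], [5,6,7]

giving chain groups C_0 ≅ Z^9, C_1 ≅ Z^27, C_2 ≅ Z^18.

Boundary ∂_1: C_1 → C_0 maps an edge to its endpoints' difference, ∂[p,q] = q − p. For instance
  ∂[1,3] = [3] − [1].
As a 9×27 matrix over Z this has rank 8, with invariant factors (1,1,1,1,1,1,1,1).

The boundary map ∂_2: C_2 → C_1 sends each 2-simplex [p,q,r] to [q,r] − [p,r] + [p,q]. For instance
  ∂[0,4,5] = [4,5] − [0,5] + [0,4],
  ∂[0,2,7] = [2,7] − [0,7] + [0,2].
The 27×18 boundary matrix has rank 17 and Smith normal form diag(1,1,1,1,1,1,1,1,1,1,1,1,1,1,1,1,1).

Now H_k = ker ∂_k / im ∂_{k+1}, so:

  H_0: rank C_0 − rank ∂_1 = 9 − 8 = 1, and the invariant factors of ∂_1 are all 1, so H_0 = Z.
  H_1: rank ker ∂_1 − rank ∂_2 = (27 − 8) − 17 = 2, and the invariant factors of ∂_2 are all 1, so H_1 = Z^2.
  H_2: rank ker ∂_2 − rank ∂_3 = (18 − 17) − 0 = 1, and there is no ∂_3, so H_2 = Z.

As a check, the Euler characteristic is 9 − 27 + 18 = 0, which agrees with 1 − 2 + 1 = 0.

H_0 = Z,  H_1 = Z^2,  H_2 = Z.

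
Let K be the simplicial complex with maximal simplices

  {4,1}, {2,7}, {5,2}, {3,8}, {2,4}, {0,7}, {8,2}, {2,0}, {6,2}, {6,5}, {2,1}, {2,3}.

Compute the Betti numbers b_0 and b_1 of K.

b_0 = 1, b_1 = 4.

We work with the vertex ordering 0 < 1 < 2 < 3 < 4 < 5 < 6 < 7 < 8. The simplices of K, each written with vertices in increasing order, are:

  0-simplices (9): [0], [1], [2], [3], [4], [5], [6], [7], [8]
  1-simplices (12): [0,2], [0,7], [1,2], [1,4], [2,3], [2,4], [2,5], [2,6], [2,7], [2,8], [3,8], [5,6]

so the chain groups are C_0 ≅ Z^9, C_1 ≅ Z^12.

∂_1: C_1 → C_0 maps an edge to its endpoints' difference, ∂[p,q] = q − p.
The 9×12 boundary matrix has rank 8 and Smith normal form diag(1,1,1,1,1,1,1,1).

From H_k ≅ ker(∂_k) / im(∂_{k+1}) we obtain:

  H_0: rank C_0 − rank ∂_1 = 9 − 8 = 1, and the invariant factors of ∂_1 are all 1, so H_0 = Z.
  H_1: rank ker ∂_1 − rank ∂_2 = (12 − 8) − 0 = 4, and there is no ∂_2, so H_1 = Z^4.

As a check, the Euler characteristic is 9 − 12 = -3, which agrees with 1 − 4 = -3.

Hence the Betti numbers are b_0 = 1, b_1 = 4.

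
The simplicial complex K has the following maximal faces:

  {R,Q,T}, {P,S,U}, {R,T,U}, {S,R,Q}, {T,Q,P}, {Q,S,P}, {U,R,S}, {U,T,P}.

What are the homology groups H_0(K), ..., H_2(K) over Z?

K has 6 vertices, 12 edges, 8 triangles.
rank ∂_0 = 0, rank ∂_1 = 5 ⇒ b_0 = 6 − 0 − 5 = 1; all invariant factors of ∂_1 are 1 so no torsion. So H_0 = Z.
rank ∂_1 = 5, rank ∂_2 = 7 ⇒ b_1 = 12 − 5 − 7 = 0; all invariant factors of ∂_2 are 1 so no torsion. So H_1 = 0.
rank ∂_2 = 7, rank ∂_3 = 0 ⇒ b_2 = 8 − 7 − 0 = 1. So H_2 = Z.

H_0 ≅ Z,  H_1 = 0,  H_2 ≅ Z.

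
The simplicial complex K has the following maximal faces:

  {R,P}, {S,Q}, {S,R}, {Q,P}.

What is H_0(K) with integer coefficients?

K has 4 vertices, 4 edges.
rank ∂_0 = 0, rank ∂_1 = 3 ⇒ b_0 = 4 − 0 − 3 = 1; all invariant factors of ∂_1 are 1 so no torsion. So H_0 = Z.

H_0 ≅ Z.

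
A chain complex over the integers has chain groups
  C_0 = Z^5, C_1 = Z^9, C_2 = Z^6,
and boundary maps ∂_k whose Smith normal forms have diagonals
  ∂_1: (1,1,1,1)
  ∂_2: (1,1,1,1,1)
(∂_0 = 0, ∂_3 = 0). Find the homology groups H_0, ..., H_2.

H_0: b_0 = 5 − 0 − 4 = 1; torsion from ∂_1 factors > 1: none. So H_0 ≅ Z.
H_1: b_1 = 9 − 4 − 5 = 0; torsion from ∂_2 factors > 1: none. So H_1 ≅ 0.
H_2: b_2 = 6 − 5 − 0 = 1; torsion from ∂_3 factors > 1: none. So H_2 ≅ Z.

H_0 ≅ Z,  H_1 = 0,  H_2 ≅ Z.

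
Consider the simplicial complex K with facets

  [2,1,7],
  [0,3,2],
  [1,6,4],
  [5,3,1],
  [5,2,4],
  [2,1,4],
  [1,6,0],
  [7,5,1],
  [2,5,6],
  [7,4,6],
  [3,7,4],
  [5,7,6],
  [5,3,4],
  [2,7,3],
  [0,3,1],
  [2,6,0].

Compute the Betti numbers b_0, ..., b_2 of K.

b_0 = 1, b_1 = 2, b_2 = 1.

K has 8 vertices, 24 edges, 16 triangles.
rank ∂_0 = 0, rank ∂_1 = 7 ⇒ b_0 = 8 − 0 − 7 = 1; all invariant factors of ∂_1 are 1 so no torsion. So H_0 ≅ Z.
rank ∂_1 = 7, rank ∂_2 = 15 ⇒ b_1 = 24 − 7 − 15 = 2; all invariant factors of ∂_2 are 1 so no torsion. So H_1 ≅ Z^2.
rank ∂_2 = 15, rank ∂_3 = 0 ⇒ b_2 = 16 − 15 − 0 = 1. So H_2 ≅ Z.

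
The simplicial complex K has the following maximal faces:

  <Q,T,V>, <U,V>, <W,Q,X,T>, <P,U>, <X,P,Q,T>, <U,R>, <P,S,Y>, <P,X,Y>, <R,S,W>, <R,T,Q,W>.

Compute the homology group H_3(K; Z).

Fix the vertex order P < Q < R < S < T < U < V < W < X < Y and write every simplex with vertices in increasing order. Then dim K = 3 and the simplices of K are:

  0-simplices (10): P, Q, R, S, T, U, V, W, X, Y
  1-simplices (23): PQ, PS, PT, PU, PX, PY, QR, QT, QV, QW, QX, RS, RT, RU, RW, SW, SY, TV, TW, TX, UV, WX, XY
  2-simplices (14): PQT, PQX, PSY, PTX, PXY, QRT, QRW, QTV, QTW, QTX, QWX, RSW, RTW, TWX
  3-simplices (3): PQTX, QRTW, QTWX

giving chain groups C_0 ≅ Z^10, C_1 ≅ Z^23, C_2 ≅ Z^14, C_3 ≅ Z^3.

The boundary map ∂_1: C_1 → C_0 is given by ∂[p,q] = [q] − [p]. For instance
  ∂PT = T − P.
The 10×23 boundary matrix has rank 9 and Smith normal form diag(1,1,1,1,1,1,1,1,1).

The boundary map ∂_2: C_2 → C_1 maps a triangle to the signed sum of its edges. For instance
  ∂QRW = RW − QW + QR,
  ∂QTV = TV − QV + QT.
This gives a 23×14 integer matrix of rank 11; reducing to Smith normal form yields diagonal entries (1,1,1,1,1,1,1,1,1,1,1).

The boundary map ∂_3: C_3 → C_2 sends each 3-simplex σ to the alternating sum Σ_i (−1)^i (σ with its i-th vertex removed). For instance
  ∂PQTX = QTX − PTX + PQX − PQT,
  ∂QTWX = TWX − QWX + QTX − QTW.
The 14×3 boundary matrix has rank 3 and Smith normal form diag(1,1,1).

Reading off H_k = ker ∂_k / im ∂_{k+1}:

  H_3: rank ker ∂_3 − rank ∂_4 = (3 − 3) − 0 = 0, and there is no ∂_4, so H_3 ≅ 0.

H_3 = 0.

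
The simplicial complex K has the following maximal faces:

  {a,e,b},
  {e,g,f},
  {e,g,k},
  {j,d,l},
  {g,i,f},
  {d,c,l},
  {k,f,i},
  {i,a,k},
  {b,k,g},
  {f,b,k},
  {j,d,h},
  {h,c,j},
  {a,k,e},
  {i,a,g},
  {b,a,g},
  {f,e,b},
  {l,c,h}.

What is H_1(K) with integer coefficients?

H_1 = Z ⊕ Z/2.

Take the total order a < b < c < d < e < f < g < h < i < j < k < l on the vertex set. Then K (dimension 2) consists of the simplices:

  0-simplices (12): a, b, c, d, e, f, g, h, i, j, k, l
  1-simplices (28): ab, ae, ag, ai, ak, be, bf, bg, bk, cd, ch, cj, cl, dh, dj, dl, ef, eg, ek, fg, fi, fk, gi, gk, hj, hl, ik, jl
  2-simplices (17): abe, abg, aek, agi, aik, bef, bfk, bgk, cdl, chj, chl, dhj, djl, efg, egk, fgi, fik

giving chain groups C_0 ≅ Z^12, C_1 ≅ Z^28, C_2 ≅ Z^17.

∂_1: C_1 → C_0 maps an edge to its endpoints' difference, ∂[p,q] = q − p.
The 12×28 boundary matrix has rank 10 and Smith normal form diag(1,1,1,1,1,1,1,1,1,1).

Boundary ∂_2: C_2 → C_1 maps a triangle to the signed sum of its edges. For instance
  ∂agi = gi − ai + ag,
  ∂chj = hj − cj + ch.
As a 28×17 matrix over Z this has rank 17, with invariant factors (1,1,1,1,1,1,1,1,1,1,1,1,1,1,1,1,2).

Reading off H_k = ker ∂_k / im ∂_{k+1}:

  H_1: rank ker ∂_1 − rank ∂_2 = (28 − 10) − 17 = 1, and ∂_2 has invariant factor 2 > 1, so H_1 ≅ Z ⊕ Z/2.

(K is a triangulation of the disjoint union of the real projective plane RP^2 and the Möbius band.)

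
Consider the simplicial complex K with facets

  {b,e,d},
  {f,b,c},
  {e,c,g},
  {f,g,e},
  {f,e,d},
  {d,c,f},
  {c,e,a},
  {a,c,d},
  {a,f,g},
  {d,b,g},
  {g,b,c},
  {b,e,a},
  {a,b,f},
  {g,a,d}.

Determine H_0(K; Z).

Fix the vertex order a < b < c < d < e < f < g and write every simplex with vertices in increasing order. Then dim K = 2 and the simplices of K are:

  0-simplices (7): a, b, c, d, e, f, g
  1-simplices (21): ab, ac, ad, ae, af, ag, bc, bd, be, bf, bg, cd, ce, cf, cg, de, df, dg, ef, eg, fg
  2-simplices (14): abe, abf, acd, ace, adg, afg, bcf, bcg, bde, bdg, cdf, ceg, def, efg

so the chain groups are C_0 ≅ Z^7, C_1 ≅ Z^21, C_2 ≅ Z^14.

∂_1: C_1 → C_0 maps an edge to its endpoints' difference, ∂[p,q] = q − p. For instance
  ∂ad = d − a.
The resulting 7×21 matrix has rank 6, and its Smith normal form has invariant factors (1,1,1,1,1,1).

The boundary map ∂_2: C_2 → C_1 maps a triangle to the signed sum of its edges. For instance
  ∂abe = be − ae + ab,
  ∂bcf = cf − bf + bc.
This gives a 21×14 integer matrix of rank 13; reducing to Smith normal form yields diagonal entries (1,1,1,1,1,1,1,1,1,1,1,1,1).

Computing H_k = (kernel of ∂_k) / (image of ∂_{k+1}):

  H_0: rank C_0 − rank ∂_1 = 7 − 6 = 1, and the invariant factors of ∂_1 are all 1, so H_0 ≅ Z.

H_0 = Z.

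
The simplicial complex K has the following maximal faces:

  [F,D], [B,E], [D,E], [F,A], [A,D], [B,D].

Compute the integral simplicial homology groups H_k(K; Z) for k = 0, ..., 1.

H_0 = Z,  H_1 = Z^2.

Order the vertices as A < B < D < E < F. Listing each simplex with vertices in this order, K has dimension 1 with simplices:

  0-simplices (5): A, B, D, E, F
  1-simplices (6): AD, AF, BD, BE, DE, DF

Hence C_0 ≅ Z^5, C_1 ≅ Z^6.

The boundary map ∂_1: C_1 → C_0 maps an edge to its endpoints' difference, ∂[p,q] = q − p. For instance
  ∂DE = E − D.
As a 5×6 matrix over Z this has rank 4, with invariant factors (1,1,1,1).

Computing H_k = (kernel of ∂_k) / (image of ∂_{k+1}):

  H_0: rank C_0 − rank ∂_1 = 5 − 4 = 1, and the invariant factors of ∂_1 are all 1, so H_0 ≅ Z.
  H_1: rank ker ∂_1 − rank ∂_2 = (6 − 4) − 0 = 2, and there is no ∂_2, so H_1 ≅ Z^2.

As a check, the Euler characteristic is 5 − 6 = -1, which agrees with 1 − 2 = -1.
(K is a triangulation of a wedge of 2 circles.)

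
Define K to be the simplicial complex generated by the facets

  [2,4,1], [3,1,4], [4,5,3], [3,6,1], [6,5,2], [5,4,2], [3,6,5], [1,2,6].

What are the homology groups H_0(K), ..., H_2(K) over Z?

H_0 = Z,  H_1 = 0,  H_2 = Z.

Fix the vertex order 1 < 2 < 3 < 4 < 5 < 6 and write every simplex with vertices in increasing order. Then dim K = 2 and the simplices of K are:

  0-simplices (6): [1], [2], [3], [4], [5], [6]
  1-simplices (12): [1,2], [1,3], [1,4], [1,6], [2,4], [2,5], [2,6], [3,4], [3,5], [3,6], [4,5], [5,6]
  2-simplices (8): [1,2,4], [1,2,6], [1,3,4], [1,3,6], [2,4,5], [2,5,6], [3,4,5], [3,5,6]

Hence C_0 ≅ Z^6, C_1 ≅ Z^12, C_2 ≅ Z^8.

Boundary ∂_1: C_1 → C_0 sends each edge [p,q] (with p < q) to q − p. For instance
  ∂[1,3] = [3] − [1].
This gives a 6×12 integer matrix of rank 5; reducing to Smith normal form yields diagonal entries (1,1,1,1,1).

The boundary map ∂_2: C_2 → C_1 maps a triangle to the signed sum of its edges. For instance
  ∂[1,2,6] = [2,6] − [1,6] + [1,2],
  ∂[1,2,4] = [2,4] − [1,4] + [1,2].
The 12×8 boundary matrix has rank 7 and Smith normal form diag(1,1,1,1,1,1,1).

Computing H_k = (kernel of ∂_k) / (image of ∂_{k+1}):

  H_0: rank C_0 − rank ∂_1 = 6 − 5 = 1, and the invariant factors of ∂_1 are all 1, so H_0 = Z.
  H_1: rank ker ∂_1 − rank ∂_2 = (12 − 5) − 7 = 0, and the invariant factors of ∂_2 are all 1, so H_1 = 0.
  H_2: rank ker ∂_2 − rank ∂_3 = (8 − 7) − 0 = 1, and there is no ∂_3, so H_2 = Z.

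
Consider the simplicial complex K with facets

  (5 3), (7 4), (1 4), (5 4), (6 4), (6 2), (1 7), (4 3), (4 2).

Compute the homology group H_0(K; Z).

Fix the vertex order 1 < 2 < 3 < 4 < 5 < 6 < 7 and write every simplex with vertices in increasing order. Then dim K = 1 and the simplices of K are:

  0-simplices (7): [1], [2], [3], [4], [5], [6], [7]
  1-simplices (9): [1,4], [1,7], [2,4], [2,6], [3,4], [3,5], [4,5], [4,6], [4,7]

Hence C_0 ≅ Z^7, C_1 ≅ Z^9.

Boundary ∂_1: C_1 → C_0 is given by ∂[p,q] = [q] − [p]. For instance
  ∂[2,4] = [4] − [2].
This gives a 7×9 integer matrix of rank 6; reducing to Smith normal form yields diagonal entries (1,1,1,1,1,1).

Reading off H_k = ker ∂_k / im ∂_{k+1}:

  H_0: rank C_0 − rank ∂_1 = 7 − 6 = 1, and the invariant factors of ∂_1 are all 1, so H_0 ≅ Z.

H_0 = Z.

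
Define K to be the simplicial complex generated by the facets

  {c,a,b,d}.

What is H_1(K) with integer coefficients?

H_1 ≅ 0.

We work with the vertex ordering a < b < c < d. The simplices of K, each written with vertices in increasing order, are:

  0-simplices (4): a, b, c, d
  1-simplices (6): ab, ac, ad, bc, bd, cd
  2-simplices (4): abc, abd, acd, bcd
  3-simplices (1): abcd

giving chain groups C_0 ≅ Z^4, C_1 ≅ Z^6, C_2 ≅ Z^4, C_3 ≅ Z^1.

The boundary map ∂_1: C_1 → C_0 is given by ∂[p,q] = [q] − [p]. For instance
  ∂bd = d − b.
This gives a 4×6 integer matrix of rank 3; reducing to Smith normal form yields diagonal entries (1,1,1).

The boundary map ∂_2: C_2 → C_1 sends each 2-simplex [p,q,r] to [q,r] − [p,r] + [p,q]. For instance
  ∂bcd = cd − bd + bc,
  ∂acd = cd − ad + ac.
This gives a 6×4 integer matrix of rank 3; reducing to Smith normal form yields diagonal entries (1,1,1).

Boundary ∂_3: C_3 → C_2 sends each 3-simplex σ to the alternating sum Σ_i (−1)^i (σ with its i-th vertex removed). For instance
  ∂abcd = bcd − acd + abd − abc.
This gives a 4×1 integer matrix of rank 1; reducing to Smith normal form yields diagonal entries (1).

Computing H_k = (kernel of ∂_k) / (image of ∂_{k+1}):

  H_1: rank ker ∂_1 − rank ∂_2 = (6 − 3) − 3 = 0, and the invariant factors of ∂_2 are all 1, so H_1 = 0.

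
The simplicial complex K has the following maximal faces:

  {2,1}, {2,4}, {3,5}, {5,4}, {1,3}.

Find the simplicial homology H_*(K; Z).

H_0 = Z,  H_1 = Z.

Order the vertices as 1 < 2 < 3 < 4 < 5. Listing each simplex with vertices in this order, K has dimension 1 with simplices:

  0-simplices (5): [1], [2], [3], [4], [5]
  1-simplices (5): [1,2], [1,3], [2,4], [3,5], [4,5]

giving chain groups C_0 ≅ Z^5, C_1 ≅ Z^5.

Boundary ∂_1: C_1 → C_0 sends each edge [p,q] (with p < q) to q − p. For instance
  ∂[3,5] = [5] − [3].
This gives a 5×5 integer matrix of rank 4; reducing to Smith normal form yields diagonal entries (1,1,1,1).

Computing H_k = (kernel of ∂_k) / (image of ∂_{k+1}):

  H_0: rank C_0 − rank ∂_1 = 5 − 4 = 1, and the invariant factors of ∂_1 are all 1, so H_0 = Z.
  H_1: rank ker ∂_1 − rank ∂_2 = (5 − 4) − 0 = 1, and there is no ∂_2, so H_1 = Z.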